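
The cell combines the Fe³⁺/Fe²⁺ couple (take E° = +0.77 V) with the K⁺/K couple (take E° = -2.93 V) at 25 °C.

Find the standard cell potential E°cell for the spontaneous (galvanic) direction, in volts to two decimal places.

The Fe³⁺/Fe²⁺ couple has the higher reduction potential, so it is the cathode; K⁺/K is oxidised at the anode.
E°cell = E°(cathode) − E°(anode) = (+0.77) − (-2.93) = +3.70 V.
Since E°cell > 0, the reaction is spontaneous under standard conditions.

+3.70 V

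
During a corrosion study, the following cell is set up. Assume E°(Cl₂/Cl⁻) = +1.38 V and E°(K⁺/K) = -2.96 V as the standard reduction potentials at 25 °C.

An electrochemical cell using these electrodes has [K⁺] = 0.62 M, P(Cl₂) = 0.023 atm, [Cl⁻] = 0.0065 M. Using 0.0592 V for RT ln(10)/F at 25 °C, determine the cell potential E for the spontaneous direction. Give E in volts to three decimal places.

Cl₂/Cl⁻ is the cathode (higher E°), K⁺/K the anode: E°cell = +1.38 − (-2.96) = +4.34 V, n = 2.
Overall: Cl₂(g) + 2 K(s) → 2 Cl⁻(aq) + 2 K⁺(aq)
Q = [Cl⁻]^2·[K⁺]^2 / (P(Cl₂)); log Q = -3.151.
E = E° − (0.0592/n) log Q = +4.34 − (0.0592/2)(-3.151) = +4.433 V.

+4.433 V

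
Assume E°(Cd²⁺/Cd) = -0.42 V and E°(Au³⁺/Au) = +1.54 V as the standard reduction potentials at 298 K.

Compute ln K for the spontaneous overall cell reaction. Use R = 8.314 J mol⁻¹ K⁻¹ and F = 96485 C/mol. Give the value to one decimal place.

458.0

Cathode: Au³⁺/Au; anode: Cd²⁺/Cd. E°cell = (+1.54) − (-0.42) = +1.96 V, with n = 6.
ΔG° = −nFE° = −RT ln K, so ln K = nFE°/(RT) = (6)(96485)(+1.96) / ((8.314)(298)) = 457.974.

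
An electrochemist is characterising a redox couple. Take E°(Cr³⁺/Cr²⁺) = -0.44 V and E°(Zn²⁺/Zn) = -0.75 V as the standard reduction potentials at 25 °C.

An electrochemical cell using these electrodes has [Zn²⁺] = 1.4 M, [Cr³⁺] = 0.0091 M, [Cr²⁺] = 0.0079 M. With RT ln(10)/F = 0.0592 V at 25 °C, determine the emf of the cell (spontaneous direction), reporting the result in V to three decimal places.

+0.309 V

Cr³⁺/Cr²⁺ is the cathode (higher E°), Zn²⁺/Zn the anode: E°cell = -0.44 − (-0.75) = +0.31 V, n = 2.
Overall: 2 Cr³⁺(aq) + Zn(s) → 2 Cr²⁺(aq) + Zn²⁺(aq)
Q = [Cr²⁺]^2·[Zn²⁺] / ([Cr³⁺]^2); log Q = 0.023.
E = E° − (0.0592/n) log Q = +0.31 − (0.0592/2)(0.023) = +0.309 V.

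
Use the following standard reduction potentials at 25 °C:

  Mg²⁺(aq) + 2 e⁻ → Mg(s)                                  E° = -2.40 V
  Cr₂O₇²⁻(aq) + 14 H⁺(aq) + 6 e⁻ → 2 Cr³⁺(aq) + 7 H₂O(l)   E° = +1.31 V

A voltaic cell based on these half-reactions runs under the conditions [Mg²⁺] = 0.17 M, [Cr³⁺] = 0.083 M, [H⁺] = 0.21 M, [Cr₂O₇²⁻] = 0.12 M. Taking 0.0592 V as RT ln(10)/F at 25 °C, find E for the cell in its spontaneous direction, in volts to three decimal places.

Cr₂O₇²⁻/Cr³⁺ is the cathode (higher E°), Mg²⁺/Mg the anode: E°cell = +1.31 − (-2.40) = +3.71 V, n = 6.
Overall: Cr₂O₇²⁻(aq) + 14 H⁺(aq) + 3 Mg(s) → 2 Cr³⁺(aq) + 7 H₂O(l) + 3 Mg²⁺(aq)
Q = [Cr³⁺]^2·[Mg²⁺]^3 / ([Cr₂O₇²⁻]·[H⁺]^14); log Q = 5.939.
E = E° − (0.0592/n) log Q = +3.71 − (0.0592/6)(5.939) = +3.651 V.

+3.651 V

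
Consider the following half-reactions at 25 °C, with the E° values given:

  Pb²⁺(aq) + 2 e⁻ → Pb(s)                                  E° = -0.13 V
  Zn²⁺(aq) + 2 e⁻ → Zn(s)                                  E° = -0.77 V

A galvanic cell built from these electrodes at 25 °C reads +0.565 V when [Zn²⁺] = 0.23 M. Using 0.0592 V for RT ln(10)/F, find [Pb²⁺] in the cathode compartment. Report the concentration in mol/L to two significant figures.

0.00067 M

Pb²⁺/Pb is the cathode, Zn²⁺/Zn the anode: E°cell = +0.64 V, n = 2.
Overall reaction: Pb²⁺(aq) + Zn(s) → Pb(s) + Zn²⁺(aq); Q = [Zn²⁺]^1/[Pb²⁺]^1.
From E = E° − (0.0592/n) log Q: log Q = (E° − E)·n/0.0592 = (+0.64 − (+0.565))·2/0.0592 = 2.5338.
So 1·log[Pb²⁺] = 1·log(0.23) − log Q = -0.6383 − (2.5338) = -3.1721; [Pb²⁺] = 10^(-3.1721) ≈ 0.00067 M.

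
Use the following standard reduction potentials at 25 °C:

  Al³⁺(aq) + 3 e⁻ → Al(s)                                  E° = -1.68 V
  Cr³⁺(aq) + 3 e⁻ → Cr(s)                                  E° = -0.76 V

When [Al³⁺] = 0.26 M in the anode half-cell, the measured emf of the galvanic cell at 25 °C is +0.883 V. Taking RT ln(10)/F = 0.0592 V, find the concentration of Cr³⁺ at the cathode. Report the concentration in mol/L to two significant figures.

Cr³⁺/Cr is the cathode, Al³⁺/Al the anode: E°cell = +0.92 V, n = 3.
Overall reaction: Cr³⁺(aq) + Al(s) → Cr(s) + Al³⁺(aq); Q = [Al³⁺]^1/[Cr³⁺]^1.
From E = E° − (0.0592/n) log Q: log Q = (E° − E)·n/0.0592 = (+0.92 − (+0.883))·3/0.0592 = 1.8750.
So 1·log[Cr³⁺] = 1·log(0.26) − log Q = -0.5850 − (1.8750) = -2.4600; [Cr³⁺] = 10^(-2.4600) ≈ 0.0035 M.

0.0035 M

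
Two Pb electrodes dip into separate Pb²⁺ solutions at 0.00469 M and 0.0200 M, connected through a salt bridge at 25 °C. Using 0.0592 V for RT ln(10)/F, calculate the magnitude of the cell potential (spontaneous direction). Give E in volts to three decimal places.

For a concentration cell E°cell = 0. The 0.0200 M side is the cathode (reduction is favoured where [Pb²⁺] is higher).
With n = 2, E = −(0.0592/2) log([Pb²⁺]ₐₙ/[Pb²⁺]꜀ₐₜ) = −(0.0592/2) log(0.00469/0.02) = −(0.0592/2)(-0.630) = +0.019 V.

+0.019 V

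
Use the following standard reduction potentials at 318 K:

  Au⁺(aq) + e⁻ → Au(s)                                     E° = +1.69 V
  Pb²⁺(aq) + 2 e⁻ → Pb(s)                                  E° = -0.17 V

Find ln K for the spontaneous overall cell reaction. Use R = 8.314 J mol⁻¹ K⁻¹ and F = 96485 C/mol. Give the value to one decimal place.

135.8

Cathode: Au⁺/Au; anode: Pb²⁺/Pb. E°cell = (+1.69) − (-0.17) = +1.86 V, with n = 2.
ΔG° = −nFE° = −RT ln K, so ln K = nFE°/(RT) = (2)(96485)(+1.86) / ((8.314)(318)) = 135.758.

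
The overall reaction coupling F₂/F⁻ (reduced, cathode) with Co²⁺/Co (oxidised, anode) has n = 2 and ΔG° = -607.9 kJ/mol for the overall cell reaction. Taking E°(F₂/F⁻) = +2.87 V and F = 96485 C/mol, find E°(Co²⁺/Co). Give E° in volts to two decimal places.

E°cell = −ΔG°/(nF) = −(-607.9×10³)/((2)(96485)) = +3.150 V.
Since F₂/F⁻ is the cathode and Co²⁺/Co the anode, E°cell = E°(F₂/F⁻) − E°(Co²⁺/Co).
So E°(Co²⁺/Co) = E°(F₂/F⁻) − E°cell = (+2.87) − (+3.150) = -0.28 V.

-0.28 V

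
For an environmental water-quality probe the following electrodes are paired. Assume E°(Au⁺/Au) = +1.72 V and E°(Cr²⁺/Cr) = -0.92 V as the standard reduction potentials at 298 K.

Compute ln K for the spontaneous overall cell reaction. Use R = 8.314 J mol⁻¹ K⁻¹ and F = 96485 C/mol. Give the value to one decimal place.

Cathode: Au⁺/Au; anode: Cr²⁺/Cr. E°cell = (+1.72) − (-0.92) = +2.64 V, with n = 2.
ΔG° = −nFE° = −RT ln K, so ln K = nFE°/(RT) = (2)(96485)(+2.64) / ((8.314)(298)) = 205.621.

205.6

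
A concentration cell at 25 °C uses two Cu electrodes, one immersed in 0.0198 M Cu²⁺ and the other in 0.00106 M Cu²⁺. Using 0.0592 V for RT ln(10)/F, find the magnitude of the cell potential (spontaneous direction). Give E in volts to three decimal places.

+0.038 V

For a concentration cell E°cell = 0. The 0.0198 M side is the cathode (reduction is favoured where [Cu²⁺] is higher).
With n = 2, E = −(0.0592/2) log([Cu²⁺]ₐₙ/[Cu²⁺]꜀ₐₜ) = −(0.0592/2) log(0.00106/0.0198) = −(0.0592/2)(-1.271) = +0.038 V.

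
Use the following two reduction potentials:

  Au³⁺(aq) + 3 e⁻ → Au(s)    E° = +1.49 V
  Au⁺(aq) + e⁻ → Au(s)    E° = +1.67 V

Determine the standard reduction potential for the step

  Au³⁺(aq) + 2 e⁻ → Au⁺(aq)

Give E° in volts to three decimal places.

+1.400 V

Sequential free energies add, so n₃E°₃ = n₁E°₁ + n₂E°₂.
With n₃ = 3, and the known step contributing 1×(+1.67) V, the unknown satisfies 2·E° = 3×(+1.49) − 1×(+1.67) = +2.800.
E° = +2.800 / 2 = +1.400 V.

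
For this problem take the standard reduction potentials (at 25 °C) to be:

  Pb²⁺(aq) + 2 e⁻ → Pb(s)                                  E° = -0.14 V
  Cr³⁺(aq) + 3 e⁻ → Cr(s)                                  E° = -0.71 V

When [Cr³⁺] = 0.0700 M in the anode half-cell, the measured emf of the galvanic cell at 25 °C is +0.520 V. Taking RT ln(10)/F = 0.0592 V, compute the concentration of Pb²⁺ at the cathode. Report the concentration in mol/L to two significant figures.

0.0035 M

Pb²⁺/Pb is the cathode, Cr³⁺/Cr the anode: E°cell = +0.57 V, n = 6.
Overall reaction: 3 Pb²⁺(aq) + 2 Cr(s) → 3 Pb(s) + 2 Cr³⁺(aq); Q = [Cr³⁺]^2/[Pb²⁺]^3.
From E = E° − (0.0592/n) log Q: log Q = (E° − E)·n/0.0592 = (+0.57 − (+0.520))·6/0.0592 = 5.0676.
So 3·log[Pb²⁺] = 2·log(0.07) − log Q = -2.3098 − (5.0676) = -7.3774; log[Pb²⁺] = -7.3774 / 3 = -2.4591; [Pb²⁺] = 10^(-2.4591) ≈ 0.0035 M.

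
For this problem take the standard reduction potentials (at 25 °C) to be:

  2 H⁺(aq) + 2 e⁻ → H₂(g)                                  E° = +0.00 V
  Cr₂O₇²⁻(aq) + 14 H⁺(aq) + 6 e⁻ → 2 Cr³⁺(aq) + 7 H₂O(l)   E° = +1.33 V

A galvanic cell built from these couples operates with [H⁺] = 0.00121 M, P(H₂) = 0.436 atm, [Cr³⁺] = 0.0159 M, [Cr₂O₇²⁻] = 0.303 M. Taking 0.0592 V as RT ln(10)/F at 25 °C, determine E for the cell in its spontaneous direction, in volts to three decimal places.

+1.119 V

Cr₂O₇²⁻/Cr³⁺ is the cathode (higher E°), H⁺/H₂ the anode: E°cell = +1.33 − (+0.00) = +1.33 V, n = 6.
Overall: Cr₂O₇²⁻(aq) + 8 H⁺(aq) + 3 H₂(g) → 2 Cr³⁺(aq) + 7 H₂O(l)
Q = [Cr³⁺]^2 / ([Cr₂O₇²⁻]·[H⁺]^8·P(H₂)^3); log Q = 21.341.
E = E° − (0.0592/n) log Q = +1.33 − (0.0592/6)(21.341) = +1.119 V.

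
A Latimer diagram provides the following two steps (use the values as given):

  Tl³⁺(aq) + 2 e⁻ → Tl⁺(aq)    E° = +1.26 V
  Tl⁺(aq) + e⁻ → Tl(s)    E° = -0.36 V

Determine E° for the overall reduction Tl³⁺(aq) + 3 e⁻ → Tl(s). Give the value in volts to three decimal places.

+0.720 V

Standard free energies of sequential steps add: ΔG°₃ = ΔG°₁ + ΔG°₂, so n₃E°₃ = n₁E°₁ + n₂E°₂.
E°₃ = (2×+1.26 + 1×-0.36) / 3 = (+2.160) / 3 = +0.720 V.
Simply averaging or adding the two E° values would be wrong; the electron-weighted sum is required.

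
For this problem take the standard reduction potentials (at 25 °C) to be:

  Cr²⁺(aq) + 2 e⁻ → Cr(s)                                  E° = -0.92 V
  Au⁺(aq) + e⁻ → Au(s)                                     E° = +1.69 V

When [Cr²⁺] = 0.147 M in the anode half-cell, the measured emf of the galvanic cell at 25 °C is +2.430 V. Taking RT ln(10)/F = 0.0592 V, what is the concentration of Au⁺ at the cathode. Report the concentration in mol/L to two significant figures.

Au⁺/Au is the cathode, Cr²⁺/Cr the anode: E°cell = +2.61 V, n = 2.
Overall reaction: 2 Au⁺(aq) + Cr(s) → 2 Au(s) + Cr²⁺(aq); Q = [Cr²⁺]^1/[Au⁺]^2.
From E = E° − (0.0592/n) log Q: log Q = (E° − E)·n/0.0592 = (+2.61 − (+2.430))·2/0.0592 = 6.0811.
So 2·log[Au⁺] = 1·log(0.147) − log Q = -0.8327 − (6.0811) = -6.9138; log[Au⁺] = -6.9138 / 2 = -3.4569; [Au⁺] = 10^(-3.4569) ≈ 0.00035 M.

0.00035 M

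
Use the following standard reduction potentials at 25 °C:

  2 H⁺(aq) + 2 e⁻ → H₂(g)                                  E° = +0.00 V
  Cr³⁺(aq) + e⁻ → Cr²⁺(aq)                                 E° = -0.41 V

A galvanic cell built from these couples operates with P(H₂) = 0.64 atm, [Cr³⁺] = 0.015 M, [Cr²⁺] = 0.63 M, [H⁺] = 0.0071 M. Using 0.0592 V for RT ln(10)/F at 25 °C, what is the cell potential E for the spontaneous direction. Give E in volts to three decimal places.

+0.385 V

H⁺/H₂ is the cathode (higher E°), Cr³⁺/Cr²⁺ the anode: E°cell = +0.00 − (-0.41) = +0.41 V, n = 2.
Overall: 2 H⁺(aq) + 2 Cr²⁺(aq) → H₂(g) + 2 Cr³⁺(aq)
Q = P(H₂)·[Cr³⁺]^2 / ([H⁺]^2·[Cr²⁺]^2); log Q = 0.857.
E = E° − (0.0592/n) log Q = +0.41 − (0.0592/2)(0.857) = +0.385 V.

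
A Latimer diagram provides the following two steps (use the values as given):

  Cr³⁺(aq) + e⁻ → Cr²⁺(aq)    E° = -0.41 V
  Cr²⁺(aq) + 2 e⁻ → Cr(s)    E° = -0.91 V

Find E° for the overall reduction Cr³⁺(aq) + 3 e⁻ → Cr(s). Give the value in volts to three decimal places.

-0.743 V

Since ΔG° = −nFE° is additive over sequential reductions, n₃E°₃ = n₁E°₁ + n₂E°₂.
E°₃ = (1×-0.41 + 2×-0.91) / 3 = (-2.230) / 3 = -0.743 V.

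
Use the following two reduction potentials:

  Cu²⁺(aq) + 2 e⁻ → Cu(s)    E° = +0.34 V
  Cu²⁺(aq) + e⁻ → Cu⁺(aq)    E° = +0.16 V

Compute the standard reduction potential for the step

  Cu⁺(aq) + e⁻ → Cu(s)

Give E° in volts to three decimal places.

+0.520 V

Sequential free energies add, so n₃E°₃ = n₁E°₁ + n₂E°₂.
With n₃ = 2, and the known step contributing 1×(+0.16) V, the unknown satisfies 1·E° = 2×(+0.34) − 1×(+0.16) = +0.520.
E° = +0.520 / 1 = +0.520 V.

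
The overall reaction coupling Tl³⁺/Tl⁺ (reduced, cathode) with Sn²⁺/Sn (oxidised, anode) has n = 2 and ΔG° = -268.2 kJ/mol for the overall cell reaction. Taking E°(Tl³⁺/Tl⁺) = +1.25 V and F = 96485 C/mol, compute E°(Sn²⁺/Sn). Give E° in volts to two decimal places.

-0.14 V

E°cell = −ΔG°/(nF) = −(-268.2×10³)/((2)(96485)) = +1.390 V.
Since Tl³⁺/Tl⁺ is the cathode and Sn²⁺/Sn the anode, E°cell = E°(Tl³⁺/Tl⁺) − E°(Sn²⁺/Sn).
So E°(Sn²⁺/Sn) = E°(Tl³⁺/Tl⁺) − E°cell = (+1.25) − (+1.390) = -0.14 V.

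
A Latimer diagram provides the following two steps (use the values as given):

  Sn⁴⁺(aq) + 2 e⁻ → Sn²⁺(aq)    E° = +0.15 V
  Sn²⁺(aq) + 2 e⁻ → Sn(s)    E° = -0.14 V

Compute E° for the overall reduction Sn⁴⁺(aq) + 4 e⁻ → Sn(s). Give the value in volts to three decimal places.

+0.005 V

Since ΔG° = −nFE° is additive over sequential reductions, n₃E°₃ = n₁E°₁ + n₂E°₂.
E°₃ = (2×+0.15 + 2×-0.14) / 4 = (+0.020) / 4 = +0.005 V.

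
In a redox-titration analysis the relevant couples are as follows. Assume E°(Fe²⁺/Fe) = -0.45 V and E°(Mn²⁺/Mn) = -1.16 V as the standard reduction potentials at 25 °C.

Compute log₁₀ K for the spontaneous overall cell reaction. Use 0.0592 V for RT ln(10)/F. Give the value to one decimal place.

Cathode: Fe²⁺/Fe; anode: Mn²⁺/Mn. E°cell = +0.71 V, n = 2.
log K = nE°cell / 0.0592 = (2)(+0.71) / 0.0592 = 24.0.

24.0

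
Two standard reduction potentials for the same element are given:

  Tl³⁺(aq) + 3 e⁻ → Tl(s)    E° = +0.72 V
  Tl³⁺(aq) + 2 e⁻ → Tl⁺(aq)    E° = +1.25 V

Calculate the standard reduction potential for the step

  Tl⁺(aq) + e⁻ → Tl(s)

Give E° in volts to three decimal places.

Sequential free energies add, so n₃E°₃ = n₁E°₁ + n₂E°₂.
With n₃ = 3, and the known step contributing 2×(+1.25) V, the unknown satisfies 1·E° = 3×(+0.72) − 2×(+1.25) = -0.340.
E° = -0.340 / 1 = -0.340 V.

-0.340 V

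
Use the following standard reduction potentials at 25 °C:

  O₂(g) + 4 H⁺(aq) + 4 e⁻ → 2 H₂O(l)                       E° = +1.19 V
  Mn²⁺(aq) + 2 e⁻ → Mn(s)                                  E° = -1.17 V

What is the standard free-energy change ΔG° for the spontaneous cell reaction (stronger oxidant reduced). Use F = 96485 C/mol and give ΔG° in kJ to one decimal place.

O₂/H₂O (E° = +1.19 V) is the cathode; Mn²⁺/Mn (E° = -1.17 V) is the anode, so E°cell = +2.36 V.
Balancing electrons gives n = 4 (lcm of 4 and 2).
ΔG° = −nFE° = −(4)(96485)(+2.36) = -910,818 J = -910.8 kJ.

-910.8 kJ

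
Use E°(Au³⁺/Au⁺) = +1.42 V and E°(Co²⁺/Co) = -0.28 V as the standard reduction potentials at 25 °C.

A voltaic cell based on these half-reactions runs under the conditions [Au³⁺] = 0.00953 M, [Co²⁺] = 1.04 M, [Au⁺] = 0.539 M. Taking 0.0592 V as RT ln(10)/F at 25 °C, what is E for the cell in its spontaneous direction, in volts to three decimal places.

+1.648 V

Au³⁺/Au⁺ is the cathode (higher E°), Co²⁺/Co the anode: E°cell = +1.42 − (-0.28) = +1.70 V, n = 2.
Overall: Au³⁺(aq) + Co(s) → Au⁺(aq) + Co²⁺(aq)
Q = [Au⁺]·[Co²⁺] / ([Au³⁺]); log Q = 1.770.
E = E° − (0.0592/n) log Q = +1.70 − (0.0592/2)(1.770) = +1.648 V.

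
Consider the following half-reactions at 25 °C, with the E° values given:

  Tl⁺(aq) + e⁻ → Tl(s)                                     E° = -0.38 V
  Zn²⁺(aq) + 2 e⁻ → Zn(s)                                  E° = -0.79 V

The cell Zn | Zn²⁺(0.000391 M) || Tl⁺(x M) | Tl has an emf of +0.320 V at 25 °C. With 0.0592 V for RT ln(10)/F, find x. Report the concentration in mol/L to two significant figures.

Tl⁺/Tl is the cathode, Zn²⁺/Zn the anode: E°cell = +0.41 V, n = 2.
Overall reaction: 2 Tl⁺(aq) + Zn(s) → 2 Tl(s) + Zn²⁺(aq); Q = [Zn²⁺]^1/[Tl⁺]^2.
From E = E° − (0.0592/n) log Q: log Q = (E° − E)·n/0.0592 = (+0.41 − (+0.320))·2/0.0592 = 3.0405.
So 2·log[Tl⁺] = 1·log(0.000391) − log Q = -3.4078 − (3.0405) = -6.4483; log[Tl⁺] = -6.4483 / 2 = -3.2241; [Tl⁺] = 10^(-3.2241) ≈ 0.00060 M.

0.00060 M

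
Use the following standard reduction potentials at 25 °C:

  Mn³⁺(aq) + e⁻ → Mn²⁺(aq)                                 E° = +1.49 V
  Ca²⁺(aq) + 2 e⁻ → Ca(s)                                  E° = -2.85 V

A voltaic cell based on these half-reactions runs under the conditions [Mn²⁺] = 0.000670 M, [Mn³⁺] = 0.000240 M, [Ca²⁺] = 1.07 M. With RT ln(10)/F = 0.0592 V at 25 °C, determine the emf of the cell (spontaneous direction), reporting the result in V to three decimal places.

+4.313 V

Mn³⁺/Mn²⁺ is the cathode (higher E°), Ca²⁺/Ca the anode: E°cell = +1.49 − (-2.85) = +4.34 V, n = 2.
Overall: 2 Mn³⁺(aq) + Ca(s) → 2 Mn²⁺(aq) + Ca²⁺(aq)
Q = [Mn²⁺]^2·[Ca²⁺] / ([Mn³⁺]^2); log Q = 0.921.
E = E° − (0.0592/n) log Q = +4.34 − (0.0592/2)(0.921) = +4.313 V.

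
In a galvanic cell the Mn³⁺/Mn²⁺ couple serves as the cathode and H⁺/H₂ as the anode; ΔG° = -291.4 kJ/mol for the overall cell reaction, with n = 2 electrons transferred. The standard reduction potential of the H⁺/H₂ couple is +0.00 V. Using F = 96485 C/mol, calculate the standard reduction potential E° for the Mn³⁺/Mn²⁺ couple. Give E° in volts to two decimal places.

E°cell = −ΔG°/(nF) = −(-291.4×10³)/((2)(96485)) = +1.510 V.
Since Mn³⁺/Mn²⁺ is the cathode and H⁺/H₂ the anode, E°cell = E°(Mn³⁺/Mn²⁺) − E°(H⁺/H₂).
So E°(Mn³⁺/Mn²⁺) = E°cell + E°(H⁺/H₂) = +1.510 + (+0.00) = +1.51 V.

+1.51 V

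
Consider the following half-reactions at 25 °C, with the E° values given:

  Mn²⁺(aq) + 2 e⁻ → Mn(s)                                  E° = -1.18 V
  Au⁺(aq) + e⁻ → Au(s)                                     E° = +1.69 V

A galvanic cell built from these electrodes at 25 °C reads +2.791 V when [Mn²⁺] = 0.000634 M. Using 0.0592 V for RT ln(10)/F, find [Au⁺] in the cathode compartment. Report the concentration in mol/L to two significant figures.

Au⁺/Au is the cathode, Mn²⁺/Mn the anode: E°cell = +2.87 V, n = 2.
Overall reaction: 2 Au⁺(aq) + Mn(s) → 2 Au(s) + Mn²⁺(aq); Q = [Mn²⁺]^1/[Au⁺]^2.
From E = E° − (0.0592/n) log Q: log Q = (E° − E)·n/0.0592 = (+2.87 − (+2.791))·2/0.0592 = 2.6689.
So 2·log[Au⁺] = 1·log(0.000634) − log Q = -3.1979 − (2.6689) = -5.8668; log[Au⁺] = -5.8668 / 2 = -2.9334; [Au⁺] = 10^(-2.9334) ≈ 0.0012 M.

0.0012 M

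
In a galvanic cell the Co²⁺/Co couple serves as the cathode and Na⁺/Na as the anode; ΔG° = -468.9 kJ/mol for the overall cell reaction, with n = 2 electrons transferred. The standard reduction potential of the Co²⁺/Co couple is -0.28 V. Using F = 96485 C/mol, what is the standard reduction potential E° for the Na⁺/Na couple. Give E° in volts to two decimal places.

E°cell = −ΔG°/(nF) = −(-468.9×10³)/((2)(96485)) = +2.430 V.
Since Co²⁺/Co is the cathode and Na⁺/Na the anode, E°cell = E°(Co²⁺/Co) − E°(Na⁺/Na).
So E°(Na⁺/Na) = E°(Co²⁺/Co) − E°cell = (-0.28) − (+2.430) = -2.71 V.

-2.71 V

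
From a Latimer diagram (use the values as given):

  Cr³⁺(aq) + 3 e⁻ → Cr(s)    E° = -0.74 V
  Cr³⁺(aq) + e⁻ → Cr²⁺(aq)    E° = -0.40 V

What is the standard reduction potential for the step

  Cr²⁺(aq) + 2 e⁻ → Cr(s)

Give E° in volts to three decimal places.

-0.910 V

Sequential free energies add, so n₃E°₃ = n₁E°₁ + n₂E°₂.
With n₃ = 3, and the known step contributing 1×(-0.40) V, the unknown satisfies 2·E° = 3×(-0.74) − 1×(-0.40) = -1.820.
E° = -1.820 / 2 = -0.910 V.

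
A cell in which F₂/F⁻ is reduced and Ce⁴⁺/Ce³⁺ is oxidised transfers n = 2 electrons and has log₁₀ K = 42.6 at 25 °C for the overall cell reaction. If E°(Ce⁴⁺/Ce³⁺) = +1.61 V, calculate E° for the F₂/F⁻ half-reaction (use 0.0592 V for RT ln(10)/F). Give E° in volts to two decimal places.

E°cell = (0.0592/n)·log K = (0.0592/2)(42.6) = +1.261 V.
Since F₂/F⁻ is the cathode and Ce⁴⁺/Ce³⁺ the anode, E°cell = E°(F₂/F⁻) − E°(Ce⁴⁺/Ce³⁺).
So E°(F₂/F⁻) = E°cell + E°(Ce⁴⁺/Ce³⁺) = +1.261 + (+1.61) = +2.87 V.

+2.87 V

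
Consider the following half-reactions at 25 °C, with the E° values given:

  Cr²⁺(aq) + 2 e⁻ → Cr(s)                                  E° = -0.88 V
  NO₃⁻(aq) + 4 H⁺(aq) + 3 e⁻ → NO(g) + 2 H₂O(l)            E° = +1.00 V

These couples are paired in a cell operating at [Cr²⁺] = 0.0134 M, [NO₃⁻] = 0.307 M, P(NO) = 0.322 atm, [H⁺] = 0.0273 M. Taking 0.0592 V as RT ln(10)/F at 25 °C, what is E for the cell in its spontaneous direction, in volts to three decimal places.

NO₃⁻/NO is the cathode (higher E°), Cr²⁺/Cr the anode: E°cell = +1.00 − (-0.88) = +1.88 V, n = 6.
Overall: 2 NO₃⁻(aq) + 8 H⁺(aq) + 3 Cr(s) → 2 NO(g) + 4 H₂O(l) + 3 Cr²⁺(aq)
Q = P(NO)^2·[Cr²⁺]^3 / ([NO₃⁻]^2·[H⁺]^8); log Q = 6.933.
E = E° − (0.0592/n) log Q = +1.88 − (0.0592/6)(6.933) = +1.812 V.

+1.812 V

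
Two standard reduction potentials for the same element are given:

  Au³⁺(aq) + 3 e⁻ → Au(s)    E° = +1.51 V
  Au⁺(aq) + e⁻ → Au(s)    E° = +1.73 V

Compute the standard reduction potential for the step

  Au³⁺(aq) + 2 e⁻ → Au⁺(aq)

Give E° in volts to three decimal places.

Sequential free energies add, so n₃E°₃ = n₁E°₁ + n₂E°₂.
With n₃ = 3, and the known step contributing 1×(+1.73) V, the unknown satisfies 2·E° = 3×(+1.51) − 1×(+1.73) = +2.800.
E° = +2.800 / 2 = +1.400 V.

+1.400 V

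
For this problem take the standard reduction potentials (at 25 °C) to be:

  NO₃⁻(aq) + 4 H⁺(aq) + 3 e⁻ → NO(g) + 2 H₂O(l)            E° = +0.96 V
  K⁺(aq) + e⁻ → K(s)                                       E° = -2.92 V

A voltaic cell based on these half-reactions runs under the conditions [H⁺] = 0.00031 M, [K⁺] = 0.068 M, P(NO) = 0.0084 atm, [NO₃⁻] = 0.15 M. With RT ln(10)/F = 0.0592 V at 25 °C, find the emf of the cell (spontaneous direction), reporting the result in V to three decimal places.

+3.697 V

NO₃⁻/NO is the cathode (higher E°), K⁺/K the anode: E°cell = +0.96 − (-2.92) = +3.88 V, n = 3.
Overall: NO₃⁻(aq) + 4 H⁺(aq) + 3 K(s) → NO(g) + 2 H₂O(l) + 3 K⁺(aq)
Q = P(NO)·[K⁺]^3 / ([NO₃⁻]·[H⁺]^4); log Q = 9.280.
E = E° − (0.0592/n) log Q = +3.88 − (0.0592/3)(9.280) = +3.697 V.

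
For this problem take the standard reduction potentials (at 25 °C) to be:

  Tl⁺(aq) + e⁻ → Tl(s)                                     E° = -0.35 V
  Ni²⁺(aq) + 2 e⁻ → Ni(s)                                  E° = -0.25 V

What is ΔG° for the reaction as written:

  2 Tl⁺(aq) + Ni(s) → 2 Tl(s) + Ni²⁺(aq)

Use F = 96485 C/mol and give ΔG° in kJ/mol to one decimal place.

As written, Tl⁺/Tl is reduced (cathode) and Ni²⁺/Ni is oxidised (anode), so E°cell = (-0.35) − (-0.25) = -0.10 V.
Balancing electrons gives n = 2.
ΔG° = −nFE° = −(2)(96485)(-0.10) = 19,297 J = +19.3 kJ/mol.

+19.3 kJ/mol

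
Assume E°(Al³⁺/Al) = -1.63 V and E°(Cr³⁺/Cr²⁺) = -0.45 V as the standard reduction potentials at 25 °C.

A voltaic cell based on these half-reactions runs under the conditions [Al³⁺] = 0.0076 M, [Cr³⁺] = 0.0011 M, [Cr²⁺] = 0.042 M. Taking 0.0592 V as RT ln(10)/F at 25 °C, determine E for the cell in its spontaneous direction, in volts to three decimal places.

+1.128 V

Cr³⁺/Cr²⁺ is the cathode (higher E°), Al³⁺/Al the anode: E°cell = -0.45 − (-1.63) = +1.18 V, n = 3.
Overall: 3 Cr³⁺(aq) + Al(s) → 3 Cr²⁺(aq) + Al³⁺(aq)
Q = [Cr²⁺]^3·[Al³⁺] / ([Cr³⁺]^3); log Q = 2.626.
E = E° − (0.0592/n) log Q = +1.18 − (0.0592/3)(2.626) = +1.128 V.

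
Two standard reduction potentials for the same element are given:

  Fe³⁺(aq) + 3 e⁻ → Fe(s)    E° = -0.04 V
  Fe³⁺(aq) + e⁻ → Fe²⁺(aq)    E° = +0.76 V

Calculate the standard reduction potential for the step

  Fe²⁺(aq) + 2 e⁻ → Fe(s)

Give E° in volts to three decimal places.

Sequential free energies add, so n₃E°₃ = n₁E°₁ + n₂E°₂.
With n₃ = 3, and the known step contributing 1×(+0.76) V, the unknown satisfies 2·E° = 3×(-0.04) − 1×(+0.76) = -0.880.
E° = -0.880 / 2 = -0.440 V.

-0.440 V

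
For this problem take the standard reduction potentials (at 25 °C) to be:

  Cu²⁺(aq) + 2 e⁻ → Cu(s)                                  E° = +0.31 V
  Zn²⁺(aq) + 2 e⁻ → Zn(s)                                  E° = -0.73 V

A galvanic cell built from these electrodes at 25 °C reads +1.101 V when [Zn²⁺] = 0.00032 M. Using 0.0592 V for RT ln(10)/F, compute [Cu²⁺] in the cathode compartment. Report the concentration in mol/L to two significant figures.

Cu²⁺/Cu is the cathode, Zn²⁺/Zn the anode: E°cell = +1.04 V, n = 2.
Overall reaction: Cu²⁺(aq) + Zn(s) → Cu(s) + Zn²⁺(aq); Q = [Zn²⁺]^1/[Cu²⁺]^1.
From E = E° − (0.0592/n) log Q: log Q = (E° − E)·n/0.0592 = (+1.04 − (+1.101))·2/0.0592 = -2.0608.
So 1·log[Cu²⁺] = 1·log(0.00032) − log Q = -3.4949 − (-2.0608) = -1.4341; [Cu²⁺] = 10^(-1.4341) ≈ 0.037 M.

0.037 M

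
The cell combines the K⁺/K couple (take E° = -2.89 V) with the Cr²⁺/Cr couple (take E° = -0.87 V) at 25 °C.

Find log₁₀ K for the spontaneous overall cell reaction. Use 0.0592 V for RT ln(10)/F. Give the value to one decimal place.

Cathode: Cr²⁺/Cr; anode: K⁺/K. E°cell = +2.02 V, n = 2.
log K = nE°cell / 0.0592 = (2)(+2.02) / 0.0592 = 68.2.

68.2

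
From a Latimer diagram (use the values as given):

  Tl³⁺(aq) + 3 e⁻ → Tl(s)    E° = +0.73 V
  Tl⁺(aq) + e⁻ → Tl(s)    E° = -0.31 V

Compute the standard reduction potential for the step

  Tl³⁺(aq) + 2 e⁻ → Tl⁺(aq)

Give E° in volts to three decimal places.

Sequential free energies add, so n₃E°₃ = n₁E°₁ + n₂E°₂.
With n₃ = 3, and the known step contributing 1×(-0.31) V, the unknown satisfies 2·E° = 3×(+0.73) − 1×(-0.31) = +2.500.
E° = +2.500 / 2 = +1.250 V.

+1.250 V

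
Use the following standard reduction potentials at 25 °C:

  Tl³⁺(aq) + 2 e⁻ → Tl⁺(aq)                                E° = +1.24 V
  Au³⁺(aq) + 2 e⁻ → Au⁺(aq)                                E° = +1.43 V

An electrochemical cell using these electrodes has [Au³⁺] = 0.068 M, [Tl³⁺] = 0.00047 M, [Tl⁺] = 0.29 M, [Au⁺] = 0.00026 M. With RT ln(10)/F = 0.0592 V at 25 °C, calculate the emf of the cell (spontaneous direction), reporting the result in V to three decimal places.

Au³⁺/Au⁺ is the cathode (higher E°), Tl³⁺/Tl⁺ the anode: E°cell = +1.43 − (+1.24) = +0.19 V, n = 2.
Overall: Au³⁺(aq) + Tl⁺(aq) → Au⁺(aq) + Tl³⁺(aq)
Q = [Au⁺]·[Tl³⁺] / ([Au³⁺]·[Tl⁺]); log Q = -5.208.
E = E° − (0.0592/n) log Q = +0.19 − (0.0592/2)(-5.208) = +0.344 V.

+0.344 V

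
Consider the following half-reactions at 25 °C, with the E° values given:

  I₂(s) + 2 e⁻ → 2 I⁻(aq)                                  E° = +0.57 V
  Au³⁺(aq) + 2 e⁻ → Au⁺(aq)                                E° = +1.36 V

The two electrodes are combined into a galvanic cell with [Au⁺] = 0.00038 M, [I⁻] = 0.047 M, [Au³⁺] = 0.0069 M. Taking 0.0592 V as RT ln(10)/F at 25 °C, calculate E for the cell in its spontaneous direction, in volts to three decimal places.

+0.749 V

Au³⁺/Au⁺ is the cathode (higher E°), I₂/I⁻ the anode: E°cell = +1.36 − (+0.57) = +0.79 V, n = 2.
Overall: Au³⁺(aq) + 2 I⁻(aq) → Au⁺(aq) + I₂(s)
Q = [Au⁺] / ([Au³⁺]·[I⁻]^2); log Q = 1.397.
E = E° − (0.0592/n) log Q = +0.79 − (0.0592/2)(1.397) = +0.749 V.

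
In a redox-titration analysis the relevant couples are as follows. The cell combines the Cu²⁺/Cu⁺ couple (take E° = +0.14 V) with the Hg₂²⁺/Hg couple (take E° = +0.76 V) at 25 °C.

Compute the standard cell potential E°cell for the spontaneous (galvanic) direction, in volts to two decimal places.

+0.62 V

The Hg₂²⁺/Hg couple has the higher reduction potential, so it is the cathode; Cu²⁺/Cu⁺ is oxidised at the anode.
E°cell = E°(cathode) − E°(anode) = (+0.76) − (+0.14) = +0.62 V.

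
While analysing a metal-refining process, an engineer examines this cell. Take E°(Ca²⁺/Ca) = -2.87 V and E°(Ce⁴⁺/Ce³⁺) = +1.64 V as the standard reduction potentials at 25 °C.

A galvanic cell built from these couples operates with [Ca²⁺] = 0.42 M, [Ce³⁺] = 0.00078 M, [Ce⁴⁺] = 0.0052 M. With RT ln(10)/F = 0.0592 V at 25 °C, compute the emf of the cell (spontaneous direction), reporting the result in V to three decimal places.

Ce⁴⁺/Ce³⁺ is the cathode (higher E°), Ca²⁺/Ca the anode: E°cell = +1.64 − (-2.87) = +4.51 V, n = 2.
Overall: 2 Ce⁴⁺(aq) + Ca(s) → 2 Ce³⁺(aq) + Ca²⁺(aq)
Q = [Ce³⁺]^2·[Ca²⁺] / ([Ce⁴⁺]^2); log Q = -2.025.
E = E° − (0.0592/n) log Q = +4.51 − (0.0592/2)(-2.025) = +4.570 V.

+4.570 V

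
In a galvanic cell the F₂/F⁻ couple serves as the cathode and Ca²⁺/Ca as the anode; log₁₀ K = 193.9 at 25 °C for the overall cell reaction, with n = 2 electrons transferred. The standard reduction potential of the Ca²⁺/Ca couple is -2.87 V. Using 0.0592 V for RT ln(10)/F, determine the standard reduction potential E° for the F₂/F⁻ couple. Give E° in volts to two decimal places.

E°cell = (0.0592/n)·log K = (0.0592/2)(193.9) = +5.739 V.
Since F₂/F⁻ is the cathode and Ca²⁺/Ca the anode, E°cell = E°(F₂/F⁻) − E°(Ca²⁺/Ca).
So E°(F₂/F⁻) = E°cell + E°(Ca²⁺/Ca) = +5.739 + (-2.87) = +2.87 V.

+2.87 V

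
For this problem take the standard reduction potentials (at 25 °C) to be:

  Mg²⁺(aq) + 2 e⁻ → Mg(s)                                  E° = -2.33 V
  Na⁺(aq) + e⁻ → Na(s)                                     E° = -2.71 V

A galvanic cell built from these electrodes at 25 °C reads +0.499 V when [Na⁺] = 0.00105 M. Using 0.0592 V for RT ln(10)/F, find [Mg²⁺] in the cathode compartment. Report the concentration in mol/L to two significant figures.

Mg²⁺/Mg is the cathode, Na⁺/Na the anode: E°cell = +0.38 V, n = 2.
Overall reaction: Mg²⁺(aq) + 2 Na(s) → Mg(s) + 2 Na⁺(aq); Q = [Na⁺]^2/[Mg²⁺]^1.
From E = E° − (0.0592/n) log Q: log Q = (E° − E)·n/0.0592 = (+0.38 − (+0.499))·2/0.0592 = -4.0203.
So 1·log[Mg²⁺] = 2·log(0.00105) − log Q = -5.9576 − (-4.0203) = -1.9373; [Mg²⁺] = 10^(-1.9373) ≈ 0.012 M.

0.012 M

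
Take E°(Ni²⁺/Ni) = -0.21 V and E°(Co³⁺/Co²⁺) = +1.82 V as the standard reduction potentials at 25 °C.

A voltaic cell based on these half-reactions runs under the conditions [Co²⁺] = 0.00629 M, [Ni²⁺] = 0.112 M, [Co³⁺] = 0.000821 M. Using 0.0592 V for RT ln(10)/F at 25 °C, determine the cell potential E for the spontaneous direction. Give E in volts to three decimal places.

+2.006 V

Co³⁺/Co²⁺ is the cathode (higher E°), Ni²⁺/Ni the anode: E°cell = +1.82 − (-0.21) = +2.03 V, n = 2.
Overall: 2 Co³⁺(aq) + Ni(s) → 2 Co²⁺(aq) + Ni²⁺(aq)
Q = [Co²⁺]^2·[Ni²⁺] / ([Co³⁺]^2); log Q = 0.818.
E = E° − (0.0592/n) log Q = +2.03 − (0.0592/2)(0.818) = +2.006 V.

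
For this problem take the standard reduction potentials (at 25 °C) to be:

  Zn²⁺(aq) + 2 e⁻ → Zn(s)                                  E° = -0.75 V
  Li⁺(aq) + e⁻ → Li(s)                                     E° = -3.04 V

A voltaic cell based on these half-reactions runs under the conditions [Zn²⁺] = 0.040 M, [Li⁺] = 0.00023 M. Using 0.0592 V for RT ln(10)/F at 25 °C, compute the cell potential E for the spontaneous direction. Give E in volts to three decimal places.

+2.464 V

Zn²⁺/Zn is the cathode (higher E°), Li⁺/Li the anode: E°cell = -0.75 − (-3.04) = +2.29 V, n = 2.
Overall: Zn²⁺(aq) + 2 Li(s) → Zn(s) + 2 Li⁺(aq)
Q = [Li⁺]^2 / ([Zn²⁺]); log Q = -5.879.
E = E° − (0.0592/n) log Q = +2.29 − (0.0592/2)(-5.879) = +2.464 V.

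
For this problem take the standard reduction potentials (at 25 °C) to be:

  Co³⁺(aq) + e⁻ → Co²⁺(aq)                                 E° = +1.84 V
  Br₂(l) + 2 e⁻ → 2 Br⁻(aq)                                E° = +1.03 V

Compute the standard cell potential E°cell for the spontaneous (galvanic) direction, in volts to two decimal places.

+0.81 V

The Co³⁺/Co²⁺ couple has the higher reduction potential, so it is the cathode; Br₂/Br⁻ is oxidised at the anode.
E°cell = E°(cathode) − E°(anode) = (+1.84) − (+1.03) = +0.81 V.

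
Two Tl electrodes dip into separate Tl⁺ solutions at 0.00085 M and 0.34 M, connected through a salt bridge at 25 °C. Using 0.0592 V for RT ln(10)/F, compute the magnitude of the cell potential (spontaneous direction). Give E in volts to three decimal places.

For a concentration cell E°cell = 0. The 0.34 M side is the cathode (reduction is favoured where [Tl⁺] is higher).
With n = 1, E = −(0.0592/1) log([Tl⁺]ₐₙ/[Tl⁺]꜀ₐₜ) = −(0.0592/1) log(0.00085/0.34) = −(0.0592/1)(-2.602) = +0.154 V.

+0.154 V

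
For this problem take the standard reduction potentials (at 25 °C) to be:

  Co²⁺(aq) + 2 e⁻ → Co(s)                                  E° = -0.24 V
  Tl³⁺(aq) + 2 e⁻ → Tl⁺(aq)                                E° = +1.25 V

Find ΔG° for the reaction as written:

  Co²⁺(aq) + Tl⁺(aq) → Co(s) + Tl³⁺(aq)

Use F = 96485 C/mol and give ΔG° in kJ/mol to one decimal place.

+287.5 kJ/mol

As written, Co²⁺/Co is reduced (cathode) and Tl³⁺/Tl⁺ is oxidised (anode), so E°cell = (-0.24) − (+1.25) = -1.49 V.
Balancing electrons gives n = 2.
ΔG° = −nFE° = −(2)(96485)(-1.49) = 287,525 J = +287.5 kJ/mol.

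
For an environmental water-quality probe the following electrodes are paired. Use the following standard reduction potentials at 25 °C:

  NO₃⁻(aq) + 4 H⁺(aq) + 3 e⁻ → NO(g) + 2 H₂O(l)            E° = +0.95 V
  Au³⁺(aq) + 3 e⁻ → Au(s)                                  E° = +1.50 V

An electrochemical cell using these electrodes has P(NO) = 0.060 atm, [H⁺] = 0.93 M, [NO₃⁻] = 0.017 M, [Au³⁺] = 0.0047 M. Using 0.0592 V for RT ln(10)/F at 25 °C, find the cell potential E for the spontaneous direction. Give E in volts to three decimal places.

+0.517 V

Au³⁺/Au is the cathode (higher E°), NO₃⁻/NO the anode: E°cell = +1.50 − (+0.95) = +0.55 V, n = 3.
Overall: Au³⁺(aq) + NO(g) + 2 H₂O(l) → Au(s) + NO₃⁻(aq) + 4 H⁺(aq)
Q = [NO₃⁻]·[H⁺]^4 / ([Au³⁺]·P(NO)); log Q = 1.654.
E = E° − (0.0592/n) log Q = +0.55 − (0.0592/3)(1.654) = +0.517 V.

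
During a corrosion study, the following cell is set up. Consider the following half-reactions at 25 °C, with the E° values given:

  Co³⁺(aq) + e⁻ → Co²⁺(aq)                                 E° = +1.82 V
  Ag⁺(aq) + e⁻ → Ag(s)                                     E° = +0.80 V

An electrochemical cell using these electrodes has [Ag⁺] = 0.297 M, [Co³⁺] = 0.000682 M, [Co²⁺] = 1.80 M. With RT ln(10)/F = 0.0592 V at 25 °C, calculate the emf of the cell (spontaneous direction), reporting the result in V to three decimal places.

Co³⁺/Co²⁺ is the cathode (higher E°), Ag⁺/Ag the anode: E°cell = +1.82 − (+0.80) = +1.02 V, n = 1.
Overall: Co³⁺(aq) + Ag(s) → Co²⁺(aq) + Ag⁺(aq)
Q = [Co²⁺]·[Ag⁺] / ([Co³⁺]); log Q = 2.894.
E = E° − (0.0592/n) log Q = +1.02 − (0.0592/1)(2.894) = +0.849 V.

+0.849 V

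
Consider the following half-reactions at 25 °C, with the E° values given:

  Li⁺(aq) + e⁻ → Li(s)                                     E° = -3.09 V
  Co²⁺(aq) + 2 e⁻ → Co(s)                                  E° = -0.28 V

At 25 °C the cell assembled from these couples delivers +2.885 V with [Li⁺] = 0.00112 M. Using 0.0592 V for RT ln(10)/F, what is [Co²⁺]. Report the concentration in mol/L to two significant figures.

0.00043 M

Co²⁺/Co is the cathode, Li⁺/Li the anode: E°cell = +2.81 V, n = 2.
Overall reaction: Co²⁺(aq) + 2 Li(s) → Co(s) + 2 Li⁺(aq); Q = [Li⁺]^2/[Co²⁺]^1.
From E = E° − (0.0592/n) log Q: log Q = (E° − E)·n/0.0592 = (+2.81 − (+2.885))·2/0.0592 = -2.5338.
So 1·log[Co²⁺] = 2·log(0.00112) − log Q = -5.9016 − (-2.5338) = -3.3678; [Co²⁺] = 10^(-3.3678) ≈ 0.00043 M.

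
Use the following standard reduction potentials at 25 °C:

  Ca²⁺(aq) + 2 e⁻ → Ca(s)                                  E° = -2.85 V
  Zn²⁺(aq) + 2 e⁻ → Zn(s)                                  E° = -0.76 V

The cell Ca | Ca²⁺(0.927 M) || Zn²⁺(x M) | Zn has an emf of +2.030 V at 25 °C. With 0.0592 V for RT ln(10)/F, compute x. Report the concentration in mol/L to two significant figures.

0.0087 M

Zn²⁺/Zn is the cathode, Ca²⁺/Ca the anode: E°cell = +2.09 V, n = 2.
Overall reaction: Zn²⁺(aq) + Ca(s) → Zn(s) + Ca²⁺(aq); Q = [Ca²⁺]^1/[Zn²⁺]^1.
From E = E° − (0.0592/n) log Q: log Q = (E° − E)·n/0.0592 = (+2.09 − (+2.030))·2/0.0592 = 2.0270.
So 1·log[Zn²⁺] = 1·log(0.927) − log Q = -0.0329 − (2.0270) = -2.0599; [Zn²⁺] = 10^(-2.0599) ≈ 0.0087 M.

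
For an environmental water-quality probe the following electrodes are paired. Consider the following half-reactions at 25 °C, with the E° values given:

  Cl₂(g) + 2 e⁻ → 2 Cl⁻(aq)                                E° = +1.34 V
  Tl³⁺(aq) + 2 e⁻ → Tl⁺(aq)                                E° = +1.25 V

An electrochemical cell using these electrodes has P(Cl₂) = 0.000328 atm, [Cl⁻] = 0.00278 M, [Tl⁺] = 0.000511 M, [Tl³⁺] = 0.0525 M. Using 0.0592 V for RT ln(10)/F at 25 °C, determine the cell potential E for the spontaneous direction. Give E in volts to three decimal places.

+0.079 V

Cl₂/Cl⁻ is the cathode (higher E°), Tl³⁺/Tl⁺ the anode: E°cell = +1.34 − (+1.25) = +0.09 V, n = 2.
Overall: Cl₂(g) + Tl⁺(aq) → 2 Cl⁻(aq) + Tl³⁺(aq)
Q = [Cl⁻]^2·[Tl³⁺] / (P(Cl₂)·[Tl⁺]); log Q = 0.384.
E = E° − (0.0592/n) log Q = +0.09 − (0.0592/2)(0.384) = +0.079 V.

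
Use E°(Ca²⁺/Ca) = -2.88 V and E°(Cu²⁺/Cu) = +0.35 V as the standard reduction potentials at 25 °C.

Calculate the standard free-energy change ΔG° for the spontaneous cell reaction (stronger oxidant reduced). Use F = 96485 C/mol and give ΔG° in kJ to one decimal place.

Cu²⁺/Cu (E° = +0.35 V) is the cathode; Ca²⁺/Ca (E° = -2.88 V) is the anode, so E°cell = +3.23 V.
Balancing electrons gives n = 2 (lcm of 2 and 2).
ΔG° = −nFE° = −(2)(96485)(+3.23) = -623,293 J = -623.3 kJ.

-623.3 kJ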